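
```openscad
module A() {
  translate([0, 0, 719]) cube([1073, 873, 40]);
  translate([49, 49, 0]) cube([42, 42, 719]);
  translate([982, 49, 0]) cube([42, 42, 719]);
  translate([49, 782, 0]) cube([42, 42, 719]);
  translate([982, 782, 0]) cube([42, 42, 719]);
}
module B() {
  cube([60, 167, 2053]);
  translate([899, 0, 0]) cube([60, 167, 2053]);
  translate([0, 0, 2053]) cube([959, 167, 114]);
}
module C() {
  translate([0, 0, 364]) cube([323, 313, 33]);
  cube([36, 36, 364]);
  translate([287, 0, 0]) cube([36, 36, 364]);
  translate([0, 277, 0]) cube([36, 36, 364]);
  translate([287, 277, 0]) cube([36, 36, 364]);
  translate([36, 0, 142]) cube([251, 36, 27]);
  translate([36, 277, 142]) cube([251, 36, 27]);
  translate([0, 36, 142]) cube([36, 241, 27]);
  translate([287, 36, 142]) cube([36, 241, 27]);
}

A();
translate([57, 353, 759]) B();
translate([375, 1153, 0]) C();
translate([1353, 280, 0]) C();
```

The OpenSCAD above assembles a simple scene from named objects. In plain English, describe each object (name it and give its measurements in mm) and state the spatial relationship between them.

A is a rectangular dining table. The top is 1073×873×40 mm with its upper surface at z = 759 mm. It stands on four 42×42 mm square legs, each inset 49 mm from the nearest pair of top edges, running from the floor to the underside of the top.

B is a rectangular door frame: two vertical jambs of 60×167 mm section, 2053 mm tall, with a clear opening 839 mm wide between their inner faces. A header 114 mm tall and 167 mm deep lies on top of the jambs and spans the full outside width.

C is a simple wooden stool: a rectangular seat 323 mm (x) by 313 mm (y), 33 mm thick, top face at z = 397 mm, on four square legs, each 36×36 mm in cross-section. The legs rest on z = 0, each flush with a corner of the seat. Four stretchers, 36 mm wide and 27 mm tall, connect adjacent legs with their undersides at z = 142 mm, each running between the inner faces of the legs it joins and aligned with the legs' outer faces on the other axis.

The door frame is on top of the table, centred. Two stools sit around the table at the +y, +x sides.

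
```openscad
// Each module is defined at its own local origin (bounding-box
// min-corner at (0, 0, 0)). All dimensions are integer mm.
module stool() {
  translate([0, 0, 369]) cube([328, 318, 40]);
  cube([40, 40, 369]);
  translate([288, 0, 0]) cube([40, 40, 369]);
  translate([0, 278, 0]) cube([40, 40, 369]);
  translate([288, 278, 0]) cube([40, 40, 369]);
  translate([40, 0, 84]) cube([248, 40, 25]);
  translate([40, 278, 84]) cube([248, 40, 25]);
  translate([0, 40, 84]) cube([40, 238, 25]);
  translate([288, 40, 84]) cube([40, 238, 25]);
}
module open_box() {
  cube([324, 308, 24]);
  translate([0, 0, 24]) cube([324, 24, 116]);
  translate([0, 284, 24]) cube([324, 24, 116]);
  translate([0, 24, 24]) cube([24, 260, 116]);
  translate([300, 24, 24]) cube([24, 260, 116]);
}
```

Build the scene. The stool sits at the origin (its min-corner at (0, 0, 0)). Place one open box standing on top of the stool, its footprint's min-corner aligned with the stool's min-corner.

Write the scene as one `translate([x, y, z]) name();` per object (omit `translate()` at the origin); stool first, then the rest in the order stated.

stool();
translate([0, 0, 409]) open_box();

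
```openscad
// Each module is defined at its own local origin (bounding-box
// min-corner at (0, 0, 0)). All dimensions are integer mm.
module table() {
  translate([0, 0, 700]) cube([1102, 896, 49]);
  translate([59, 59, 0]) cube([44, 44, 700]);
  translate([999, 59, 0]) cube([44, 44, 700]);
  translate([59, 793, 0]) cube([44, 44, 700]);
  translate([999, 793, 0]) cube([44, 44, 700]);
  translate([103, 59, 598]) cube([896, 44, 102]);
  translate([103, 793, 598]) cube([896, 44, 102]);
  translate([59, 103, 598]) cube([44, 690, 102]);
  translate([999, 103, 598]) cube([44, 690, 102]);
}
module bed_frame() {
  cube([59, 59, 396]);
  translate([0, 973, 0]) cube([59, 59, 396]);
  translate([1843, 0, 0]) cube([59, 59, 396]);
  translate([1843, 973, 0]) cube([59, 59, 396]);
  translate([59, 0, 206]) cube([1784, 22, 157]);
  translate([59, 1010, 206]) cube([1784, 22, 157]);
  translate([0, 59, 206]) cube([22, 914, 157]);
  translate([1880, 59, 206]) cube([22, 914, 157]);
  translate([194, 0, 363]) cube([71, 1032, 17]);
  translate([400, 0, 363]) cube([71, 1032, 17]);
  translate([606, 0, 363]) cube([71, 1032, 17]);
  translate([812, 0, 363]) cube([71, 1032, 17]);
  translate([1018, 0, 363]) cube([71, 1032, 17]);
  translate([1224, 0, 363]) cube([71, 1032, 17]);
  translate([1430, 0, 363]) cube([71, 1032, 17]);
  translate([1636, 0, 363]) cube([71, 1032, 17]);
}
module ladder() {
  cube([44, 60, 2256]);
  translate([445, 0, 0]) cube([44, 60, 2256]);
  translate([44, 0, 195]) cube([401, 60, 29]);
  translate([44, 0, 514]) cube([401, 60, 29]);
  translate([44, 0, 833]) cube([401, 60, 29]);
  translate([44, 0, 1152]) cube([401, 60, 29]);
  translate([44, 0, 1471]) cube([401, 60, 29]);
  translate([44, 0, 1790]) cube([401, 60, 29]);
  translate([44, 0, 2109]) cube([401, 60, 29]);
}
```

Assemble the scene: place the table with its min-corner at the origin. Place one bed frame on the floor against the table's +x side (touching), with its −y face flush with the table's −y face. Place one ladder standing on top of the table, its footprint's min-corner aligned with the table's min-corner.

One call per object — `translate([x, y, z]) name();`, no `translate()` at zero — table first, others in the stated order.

table();
translate([1102, 0, 0]) bed_frame();
translate([0, 0, 749]) ladder();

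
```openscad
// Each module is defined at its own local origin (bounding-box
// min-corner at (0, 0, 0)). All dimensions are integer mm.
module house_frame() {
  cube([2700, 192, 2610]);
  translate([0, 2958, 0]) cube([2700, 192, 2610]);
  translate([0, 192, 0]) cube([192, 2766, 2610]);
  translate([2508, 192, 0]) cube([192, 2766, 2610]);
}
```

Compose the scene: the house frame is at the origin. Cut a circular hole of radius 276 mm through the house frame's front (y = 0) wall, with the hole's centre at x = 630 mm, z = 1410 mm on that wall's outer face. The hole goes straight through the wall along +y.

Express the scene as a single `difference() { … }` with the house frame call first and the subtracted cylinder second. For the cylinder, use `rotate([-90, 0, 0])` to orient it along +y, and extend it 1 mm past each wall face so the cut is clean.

difference() {
  house_frame();
  translate([630, -1, 1410]) rotate([-90, 0, 0]) cylinder(h = 194, r = 276);
}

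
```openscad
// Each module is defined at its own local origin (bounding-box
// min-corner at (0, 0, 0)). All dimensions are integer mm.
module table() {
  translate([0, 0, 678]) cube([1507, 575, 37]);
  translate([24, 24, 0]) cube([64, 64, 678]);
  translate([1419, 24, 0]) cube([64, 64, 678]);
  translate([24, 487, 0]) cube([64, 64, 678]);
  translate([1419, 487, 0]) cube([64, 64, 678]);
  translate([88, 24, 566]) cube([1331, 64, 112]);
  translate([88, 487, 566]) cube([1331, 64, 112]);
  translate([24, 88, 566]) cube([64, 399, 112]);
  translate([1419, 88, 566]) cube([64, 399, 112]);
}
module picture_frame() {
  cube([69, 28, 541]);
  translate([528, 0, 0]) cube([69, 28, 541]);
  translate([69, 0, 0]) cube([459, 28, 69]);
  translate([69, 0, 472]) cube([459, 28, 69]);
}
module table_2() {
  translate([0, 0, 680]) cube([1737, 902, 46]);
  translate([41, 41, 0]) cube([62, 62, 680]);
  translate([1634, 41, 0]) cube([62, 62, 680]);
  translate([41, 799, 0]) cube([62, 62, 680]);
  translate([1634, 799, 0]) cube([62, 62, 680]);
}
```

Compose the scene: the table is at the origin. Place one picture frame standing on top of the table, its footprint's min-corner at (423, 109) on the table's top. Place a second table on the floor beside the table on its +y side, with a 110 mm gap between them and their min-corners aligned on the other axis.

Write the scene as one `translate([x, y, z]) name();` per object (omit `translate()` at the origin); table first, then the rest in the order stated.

table();
translate([423, 109, 715]) picture_frame();
translate([0, 685, 0]) table_2();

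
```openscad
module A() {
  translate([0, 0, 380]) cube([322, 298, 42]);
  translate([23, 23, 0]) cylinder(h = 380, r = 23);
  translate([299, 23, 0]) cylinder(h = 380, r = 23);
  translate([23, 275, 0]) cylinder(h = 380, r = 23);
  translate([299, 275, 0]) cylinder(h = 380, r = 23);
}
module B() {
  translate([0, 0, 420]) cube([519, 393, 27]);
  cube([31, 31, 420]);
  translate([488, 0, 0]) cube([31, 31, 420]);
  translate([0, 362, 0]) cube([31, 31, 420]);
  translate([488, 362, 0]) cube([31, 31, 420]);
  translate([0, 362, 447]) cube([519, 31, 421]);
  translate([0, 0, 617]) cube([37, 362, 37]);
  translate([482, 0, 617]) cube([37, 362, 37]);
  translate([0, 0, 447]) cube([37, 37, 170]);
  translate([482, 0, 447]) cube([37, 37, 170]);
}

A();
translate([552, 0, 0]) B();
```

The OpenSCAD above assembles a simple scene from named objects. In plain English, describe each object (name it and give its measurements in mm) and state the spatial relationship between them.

A is a simple wooden stool: a rectangular seat 322 mm (x) by 298 mm (y), 42 mm thick, top face at z = 422 mm, on four round legs, each 46 mm in diameter. The legs rest on z = 0, each leg's axis is inset half a diameter from the nearest pair of seat edges (so the leg's bounding box is flush with the corner).

B is a chair: 519×393 mm seat, 27 mm thick, top at z = 447 mm, on four 31 mm square corner legs flush with the seat edges. A 31 mm thick backrest slab spans the full seat width, extending 421 mm above the seat top, its back face flush with the seat's +y edge. Two armrests of 37×37 mm section run along each side from the seat's front edge to the front of the backrest, top faces 207 mm above the seat top and outer faces flush with the seat's x-edges; a 37×37 mm post under the front of each armrest stands on the seat at the front corner.

The chair is on the floor beside the stool on its +x side.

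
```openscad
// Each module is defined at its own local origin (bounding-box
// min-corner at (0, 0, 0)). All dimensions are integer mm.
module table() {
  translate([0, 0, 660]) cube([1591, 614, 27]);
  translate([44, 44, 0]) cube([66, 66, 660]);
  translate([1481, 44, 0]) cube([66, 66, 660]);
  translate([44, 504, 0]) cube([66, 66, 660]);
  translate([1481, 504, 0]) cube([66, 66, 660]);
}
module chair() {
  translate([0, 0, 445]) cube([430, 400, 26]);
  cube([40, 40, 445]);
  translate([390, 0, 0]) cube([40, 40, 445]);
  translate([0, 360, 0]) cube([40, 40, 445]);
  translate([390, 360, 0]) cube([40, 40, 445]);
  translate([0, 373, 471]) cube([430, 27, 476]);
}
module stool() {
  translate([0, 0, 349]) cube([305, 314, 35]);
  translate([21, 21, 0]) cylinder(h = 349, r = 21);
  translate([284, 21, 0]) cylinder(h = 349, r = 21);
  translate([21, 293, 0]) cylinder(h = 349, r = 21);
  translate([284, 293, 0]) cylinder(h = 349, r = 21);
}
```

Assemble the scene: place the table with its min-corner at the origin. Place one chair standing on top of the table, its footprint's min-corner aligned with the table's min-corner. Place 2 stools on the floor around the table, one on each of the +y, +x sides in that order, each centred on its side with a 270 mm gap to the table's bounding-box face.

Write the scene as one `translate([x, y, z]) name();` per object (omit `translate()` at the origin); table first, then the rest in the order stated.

table();
translate([0, 0, 687]) chair();
translate([643, 884, 0]) stool();
translate([1861, 150, 0]) stool();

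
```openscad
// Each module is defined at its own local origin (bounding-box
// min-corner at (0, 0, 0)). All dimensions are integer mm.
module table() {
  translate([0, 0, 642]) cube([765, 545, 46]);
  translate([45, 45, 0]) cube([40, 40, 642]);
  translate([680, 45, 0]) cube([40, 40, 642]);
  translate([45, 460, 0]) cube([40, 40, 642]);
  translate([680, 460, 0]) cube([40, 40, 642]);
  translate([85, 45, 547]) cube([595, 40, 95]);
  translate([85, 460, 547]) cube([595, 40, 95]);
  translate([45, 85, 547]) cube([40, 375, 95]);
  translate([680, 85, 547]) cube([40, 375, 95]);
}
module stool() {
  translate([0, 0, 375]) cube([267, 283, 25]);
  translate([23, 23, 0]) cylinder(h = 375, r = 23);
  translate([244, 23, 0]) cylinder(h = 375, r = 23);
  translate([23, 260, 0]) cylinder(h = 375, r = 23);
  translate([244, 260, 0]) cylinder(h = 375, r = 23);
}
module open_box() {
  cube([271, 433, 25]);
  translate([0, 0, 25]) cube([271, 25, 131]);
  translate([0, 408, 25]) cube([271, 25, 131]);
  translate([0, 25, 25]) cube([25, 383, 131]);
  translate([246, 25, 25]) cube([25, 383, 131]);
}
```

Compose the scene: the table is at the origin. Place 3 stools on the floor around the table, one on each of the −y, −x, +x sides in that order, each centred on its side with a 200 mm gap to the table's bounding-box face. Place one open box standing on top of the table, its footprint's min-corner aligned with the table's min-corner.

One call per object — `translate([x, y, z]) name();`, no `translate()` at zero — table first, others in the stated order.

table();
translate([249, -483, 0]) stool();
translate([-467, 131, 0]) stool();
translate([965, 131, 0]) stool();
translate([0, 0, 688]) open_box();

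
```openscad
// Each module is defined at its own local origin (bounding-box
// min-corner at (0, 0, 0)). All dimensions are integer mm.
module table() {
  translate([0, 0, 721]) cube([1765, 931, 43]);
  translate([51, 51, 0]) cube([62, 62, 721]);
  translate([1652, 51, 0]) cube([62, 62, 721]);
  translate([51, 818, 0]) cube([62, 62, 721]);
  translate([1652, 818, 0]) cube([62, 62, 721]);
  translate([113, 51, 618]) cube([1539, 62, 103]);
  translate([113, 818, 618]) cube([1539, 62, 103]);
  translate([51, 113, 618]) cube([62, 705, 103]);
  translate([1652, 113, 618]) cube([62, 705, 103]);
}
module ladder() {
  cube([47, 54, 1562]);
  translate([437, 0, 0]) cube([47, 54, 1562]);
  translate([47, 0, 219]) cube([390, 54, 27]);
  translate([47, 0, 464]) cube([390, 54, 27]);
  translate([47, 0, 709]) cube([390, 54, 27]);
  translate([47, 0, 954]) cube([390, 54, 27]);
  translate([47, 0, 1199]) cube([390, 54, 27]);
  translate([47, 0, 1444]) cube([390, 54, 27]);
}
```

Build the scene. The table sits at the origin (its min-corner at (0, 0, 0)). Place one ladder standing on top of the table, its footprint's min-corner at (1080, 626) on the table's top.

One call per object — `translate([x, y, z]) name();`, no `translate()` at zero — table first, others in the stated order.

table();
translate([1080, 626, 764]) ladder();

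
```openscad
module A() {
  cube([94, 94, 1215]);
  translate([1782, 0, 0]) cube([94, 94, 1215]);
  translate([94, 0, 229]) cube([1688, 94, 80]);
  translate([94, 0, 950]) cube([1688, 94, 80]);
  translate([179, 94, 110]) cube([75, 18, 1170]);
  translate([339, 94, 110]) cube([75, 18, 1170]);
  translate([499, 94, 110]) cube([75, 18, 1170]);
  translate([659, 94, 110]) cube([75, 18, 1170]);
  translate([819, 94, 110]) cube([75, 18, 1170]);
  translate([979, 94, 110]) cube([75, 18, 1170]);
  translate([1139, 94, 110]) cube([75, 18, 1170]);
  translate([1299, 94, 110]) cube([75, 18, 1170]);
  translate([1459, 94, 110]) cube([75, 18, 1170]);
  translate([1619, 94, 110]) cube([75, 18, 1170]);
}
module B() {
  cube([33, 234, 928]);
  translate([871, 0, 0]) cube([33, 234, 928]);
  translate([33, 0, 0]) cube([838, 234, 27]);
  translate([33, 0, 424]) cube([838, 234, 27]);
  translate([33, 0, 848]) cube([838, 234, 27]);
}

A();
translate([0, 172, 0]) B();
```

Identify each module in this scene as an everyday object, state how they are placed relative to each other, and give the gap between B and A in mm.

The bookshelf's nearest face is 60 mm from the fence section's +y face.

A is a fence section. B is a bookshelf. The bookshelf is on the floor beside the fence section on its +y side. The gap between the bookshelf and the fence section is 60 mm.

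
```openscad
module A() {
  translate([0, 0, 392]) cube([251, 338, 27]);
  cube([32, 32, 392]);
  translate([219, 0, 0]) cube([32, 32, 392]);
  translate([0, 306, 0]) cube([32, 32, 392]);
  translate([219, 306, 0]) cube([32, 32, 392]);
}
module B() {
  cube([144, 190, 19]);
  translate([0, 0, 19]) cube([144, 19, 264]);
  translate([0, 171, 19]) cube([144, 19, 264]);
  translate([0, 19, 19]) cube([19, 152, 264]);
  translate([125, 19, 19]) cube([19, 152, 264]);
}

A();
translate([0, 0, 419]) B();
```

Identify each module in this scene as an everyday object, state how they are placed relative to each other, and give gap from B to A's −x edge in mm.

The open box's min-x is at 0; the stool's min-x is 0; gap = 0 mm.

A is a stool. B is an open box. The open box is on top of the stool. The gap from the open box to the stool's −x edge is 0 mm.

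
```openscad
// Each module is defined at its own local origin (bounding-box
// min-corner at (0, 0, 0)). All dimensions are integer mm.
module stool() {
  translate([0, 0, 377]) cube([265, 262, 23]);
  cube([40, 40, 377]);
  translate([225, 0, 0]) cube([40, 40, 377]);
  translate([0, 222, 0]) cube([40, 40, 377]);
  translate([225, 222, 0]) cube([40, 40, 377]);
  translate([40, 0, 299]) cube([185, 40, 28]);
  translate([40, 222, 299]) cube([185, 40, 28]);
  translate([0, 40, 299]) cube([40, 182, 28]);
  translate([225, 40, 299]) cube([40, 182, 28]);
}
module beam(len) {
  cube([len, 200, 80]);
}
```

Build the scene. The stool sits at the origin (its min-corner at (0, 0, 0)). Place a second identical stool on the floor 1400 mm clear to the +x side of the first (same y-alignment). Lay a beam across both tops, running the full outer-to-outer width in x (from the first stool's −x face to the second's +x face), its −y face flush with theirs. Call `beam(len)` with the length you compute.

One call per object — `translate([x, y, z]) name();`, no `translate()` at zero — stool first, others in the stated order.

stool();
translate([1665, 0, 0]) stool();
translate([0, 0, 400]) beam(1930);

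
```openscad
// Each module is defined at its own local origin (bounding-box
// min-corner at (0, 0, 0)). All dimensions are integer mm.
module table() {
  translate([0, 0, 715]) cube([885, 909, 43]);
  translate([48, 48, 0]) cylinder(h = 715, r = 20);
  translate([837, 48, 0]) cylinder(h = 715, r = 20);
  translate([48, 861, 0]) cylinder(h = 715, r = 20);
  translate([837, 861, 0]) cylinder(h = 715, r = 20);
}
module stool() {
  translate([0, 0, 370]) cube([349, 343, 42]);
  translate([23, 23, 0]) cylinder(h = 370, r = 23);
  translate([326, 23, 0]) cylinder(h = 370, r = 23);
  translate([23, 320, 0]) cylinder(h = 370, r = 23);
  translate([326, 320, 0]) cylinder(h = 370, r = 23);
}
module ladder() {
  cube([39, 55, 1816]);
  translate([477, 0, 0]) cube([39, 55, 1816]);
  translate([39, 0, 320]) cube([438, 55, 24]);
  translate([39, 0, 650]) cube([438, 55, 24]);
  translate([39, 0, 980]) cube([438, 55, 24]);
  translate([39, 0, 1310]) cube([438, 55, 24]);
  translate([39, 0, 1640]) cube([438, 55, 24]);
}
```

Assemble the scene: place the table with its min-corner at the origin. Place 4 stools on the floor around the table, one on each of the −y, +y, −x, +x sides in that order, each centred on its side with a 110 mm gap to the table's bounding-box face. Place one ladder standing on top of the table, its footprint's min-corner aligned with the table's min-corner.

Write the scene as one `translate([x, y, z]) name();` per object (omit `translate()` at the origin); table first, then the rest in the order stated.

table();
translate([268, -453, 0]) stool();
translate([268, 1019, 0]) stool();
translate([-459, 283, 0]) stool();
translate([995, 283, 0]) stool();
translate([0, 0, 758]) ladder();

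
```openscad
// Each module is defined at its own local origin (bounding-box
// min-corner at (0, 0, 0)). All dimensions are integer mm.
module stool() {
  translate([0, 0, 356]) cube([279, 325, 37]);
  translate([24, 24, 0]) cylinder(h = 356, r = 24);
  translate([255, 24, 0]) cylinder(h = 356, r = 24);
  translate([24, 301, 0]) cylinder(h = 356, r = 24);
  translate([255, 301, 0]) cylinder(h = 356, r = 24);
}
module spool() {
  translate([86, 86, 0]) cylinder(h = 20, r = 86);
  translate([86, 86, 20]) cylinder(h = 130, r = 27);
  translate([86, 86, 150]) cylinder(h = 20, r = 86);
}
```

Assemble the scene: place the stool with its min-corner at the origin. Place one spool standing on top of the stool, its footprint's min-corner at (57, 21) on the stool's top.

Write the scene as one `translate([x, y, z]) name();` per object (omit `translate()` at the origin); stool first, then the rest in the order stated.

stool();
translate([57, 21, 393]) spool();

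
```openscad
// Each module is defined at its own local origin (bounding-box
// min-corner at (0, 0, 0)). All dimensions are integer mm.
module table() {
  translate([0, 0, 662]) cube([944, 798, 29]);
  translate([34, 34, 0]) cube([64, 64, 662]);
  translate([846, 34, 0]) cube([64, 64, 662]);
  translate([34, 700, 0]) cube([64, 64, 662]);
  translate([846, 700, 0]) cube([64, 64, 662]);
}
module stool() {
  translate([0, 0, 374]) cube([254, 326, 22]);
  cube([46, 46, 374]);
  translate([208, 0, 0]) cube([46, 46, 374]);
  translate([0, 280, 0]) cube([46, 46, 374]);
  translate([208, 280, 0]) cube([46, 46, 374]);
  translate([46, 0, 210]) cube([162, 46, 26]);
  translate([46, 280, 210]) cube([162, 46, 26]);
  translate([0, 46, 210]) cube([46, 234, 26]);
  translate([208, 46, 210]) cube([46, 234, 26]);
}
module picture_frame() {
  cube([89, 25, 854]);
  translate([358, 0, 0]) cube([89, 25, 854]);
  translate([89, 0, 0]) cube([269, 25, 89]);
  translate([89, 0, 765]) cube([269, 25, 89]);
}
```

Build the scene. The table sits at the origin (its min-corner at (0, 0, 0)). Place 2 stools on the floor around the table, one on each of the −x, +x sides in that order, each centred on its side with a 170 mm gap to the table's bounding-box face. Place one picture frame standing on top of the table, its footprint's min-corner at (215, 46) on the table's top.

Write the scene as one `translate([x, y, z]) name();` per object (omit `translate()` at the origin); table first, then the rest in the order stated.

table();
translate([-424, 236, 0]) stool();
translate([1114, 236, 0]) stool();
translate([215, 46, 691]) picture_frame();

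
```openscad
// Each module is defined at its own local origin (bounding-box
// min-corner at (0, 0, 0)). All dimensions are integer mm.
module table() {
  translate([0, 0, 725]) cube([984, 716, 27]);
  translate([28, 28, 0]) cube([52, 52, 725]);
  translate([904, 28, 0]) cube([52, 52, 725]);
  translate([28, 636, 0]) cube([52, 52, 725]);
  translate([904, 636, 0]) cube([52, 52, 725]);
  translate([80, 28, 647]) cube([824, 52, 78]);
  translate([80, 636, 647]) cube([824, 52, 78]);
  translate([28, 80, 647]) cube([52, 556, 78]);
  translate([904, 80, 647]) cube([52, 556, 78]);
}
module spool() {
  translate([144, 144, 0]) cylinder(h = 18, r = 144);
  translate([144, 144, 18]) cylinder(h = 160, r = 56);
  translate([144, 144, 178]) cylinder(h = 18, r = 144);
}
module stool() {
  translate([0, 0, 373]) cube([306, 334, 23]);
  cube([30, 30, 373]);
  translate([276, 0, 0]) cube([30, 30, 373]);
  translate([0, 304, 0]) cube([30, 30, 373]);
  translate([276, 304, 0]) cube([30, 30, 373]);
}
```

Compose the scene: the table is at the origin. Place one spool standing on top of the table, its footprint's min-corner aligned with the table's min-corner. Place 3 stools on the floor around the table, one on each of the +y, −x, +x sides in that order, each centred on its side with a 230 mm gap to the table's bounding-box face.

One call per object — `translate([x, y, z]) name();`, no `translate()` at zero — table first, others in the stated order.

table();
translate([0, 0, 752]) spool();
translate([339, 946, 0]) stool();
translate([-536, 191, 0]) stool();
translate([1214, 191, 0]) stool();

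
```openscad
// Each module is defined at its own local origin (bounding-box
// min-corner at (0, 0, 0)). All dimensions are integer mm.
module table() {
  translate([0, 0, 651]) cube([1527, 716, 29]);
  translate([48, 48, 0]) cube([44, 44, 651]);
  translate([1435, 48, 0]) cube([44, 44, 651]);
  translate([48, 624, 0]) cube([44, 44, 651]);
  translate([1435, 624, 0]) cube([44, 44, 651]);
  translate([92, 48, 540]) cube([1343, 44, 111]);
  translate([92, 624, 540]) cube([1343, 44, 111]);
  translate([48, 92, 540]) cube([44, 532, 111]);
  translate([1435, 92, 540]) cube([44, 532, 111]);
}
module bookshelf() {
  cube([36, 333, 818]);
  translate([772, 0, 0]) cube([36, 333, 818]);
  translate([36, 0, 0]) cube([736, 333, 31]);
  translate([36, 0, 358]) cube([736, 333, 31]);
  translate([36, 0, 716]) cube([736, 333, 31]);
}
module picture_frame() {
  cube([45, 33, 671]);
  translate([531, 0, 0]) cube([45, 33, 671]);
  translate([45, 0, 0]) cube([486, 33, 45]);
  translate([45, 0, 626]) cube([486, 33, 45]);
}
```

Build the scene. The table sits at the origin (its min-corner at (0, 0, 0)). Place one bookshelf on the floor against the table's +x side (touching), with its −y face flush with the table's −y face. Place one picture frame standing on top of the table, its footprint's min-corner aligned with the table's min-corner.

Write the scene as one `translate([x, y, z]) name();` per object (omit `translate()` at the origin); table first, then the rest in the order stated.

table();
translate([1527, 0, 0]) bookshelf();
translate([0, 0, 680]) picture_frame();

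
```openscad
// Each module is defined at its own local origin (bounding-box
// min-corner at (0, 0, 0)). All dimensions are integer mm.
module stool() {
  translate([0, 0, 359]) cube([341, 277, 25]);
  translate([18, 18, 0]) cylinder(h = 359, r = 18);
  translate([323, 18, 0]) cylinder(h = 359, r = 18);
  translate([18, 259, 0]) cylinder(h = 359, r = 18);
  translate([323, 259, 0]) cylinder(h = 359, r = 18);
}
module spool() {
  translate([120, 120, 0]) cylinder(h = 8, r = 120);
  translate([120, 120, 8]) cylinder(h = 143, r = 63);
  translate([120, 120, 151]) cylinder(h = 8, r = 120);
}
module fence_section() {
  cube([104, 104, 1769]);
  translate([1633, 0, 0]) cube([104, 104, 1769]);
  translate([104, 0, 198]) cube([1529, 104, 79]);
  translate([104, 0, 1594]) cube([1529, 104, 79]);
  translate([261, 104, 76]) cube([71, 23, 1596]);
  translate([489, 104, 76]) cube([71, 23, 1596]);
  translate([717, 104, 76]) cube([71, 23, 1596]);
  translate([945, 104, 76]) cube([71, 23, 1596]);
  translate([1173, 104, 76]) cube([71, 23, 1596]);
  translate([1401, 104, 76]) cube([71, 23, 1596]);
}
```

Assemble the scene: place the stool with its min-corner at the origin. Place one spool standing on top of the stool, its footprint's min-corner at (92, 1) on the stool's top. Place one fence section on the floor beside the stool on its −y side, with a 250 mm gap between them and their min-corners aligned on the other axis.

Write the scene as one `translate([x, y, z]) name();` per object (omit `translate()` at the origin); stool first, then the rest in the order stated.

stool();
translate([92, 1, 384]) spool();
translate([0, -377, 0]) fence_section();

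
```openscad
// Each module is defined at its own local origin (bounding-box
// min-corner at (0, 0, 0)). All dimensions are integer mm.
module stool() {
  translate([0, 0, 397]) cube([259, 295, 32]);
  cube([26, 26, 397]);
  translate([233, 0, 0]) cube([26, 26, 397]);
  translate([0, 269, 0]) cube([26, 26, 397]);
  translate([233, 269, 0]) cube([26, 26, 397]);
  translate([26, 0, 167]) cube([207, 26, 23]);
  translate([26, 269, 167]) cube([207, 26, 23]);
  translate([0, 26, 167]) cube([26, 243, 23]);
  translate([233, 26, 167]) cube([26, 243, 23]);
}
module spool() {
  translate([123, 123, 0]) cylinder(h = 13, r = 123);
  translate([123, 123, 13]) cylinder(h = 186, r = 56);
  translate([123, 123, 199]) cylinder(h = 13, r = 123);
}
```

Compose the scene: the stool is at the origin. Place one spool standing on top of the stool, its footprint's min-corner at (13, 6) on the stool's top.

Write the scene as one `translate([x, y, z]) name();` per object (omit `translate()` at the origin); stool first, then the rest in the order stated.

stool();
translate([13, 6, 429]) spool();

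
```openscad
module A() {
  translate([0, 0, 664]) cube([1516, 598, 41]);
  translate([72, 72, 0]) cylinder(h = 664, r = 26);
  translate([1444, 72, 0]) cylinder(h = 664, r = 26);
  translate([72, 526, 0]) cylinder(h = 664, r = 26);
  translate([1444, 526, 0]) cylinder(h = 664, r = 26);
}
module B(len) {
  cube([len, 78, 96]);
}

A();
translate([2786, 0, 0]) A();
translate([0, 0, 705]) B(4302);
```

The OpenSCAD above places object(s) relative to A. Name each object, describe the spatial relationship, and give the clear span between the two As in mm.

Second table starts at x = 2786; first ends at x = 1516; clear span = 2786 − 1516 = 1270 mm.

A is a table. B is a beam. A beam spans the tops of two tables. The clear span between the two tables is 1270 mm.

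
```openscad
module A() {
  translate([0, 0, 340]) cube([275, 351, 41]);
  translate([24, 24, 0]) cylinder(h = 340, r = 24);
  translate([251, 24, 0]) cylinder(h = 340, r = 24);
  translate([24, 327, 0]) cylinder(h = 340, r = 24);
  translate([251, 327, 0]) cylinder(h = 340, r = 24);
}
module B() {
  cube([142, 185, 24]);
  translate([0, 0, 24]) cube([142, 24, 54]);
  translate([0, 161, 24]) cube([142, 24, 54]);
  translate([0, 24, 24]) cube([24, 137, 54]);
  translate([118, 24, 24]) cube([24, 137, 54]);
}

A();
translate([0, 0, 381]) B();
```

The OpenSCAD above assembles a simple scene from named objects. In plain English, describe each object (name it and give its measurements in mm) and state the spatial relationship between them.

A is a four-legged stool. The seat is a 275×351×41 mm slab whose top surface is at z = 381 mm; four round legs, each 48 mm in diameter, run from the floor (z = 0) to the underside of the seat, each leg's axis is inset half a diameter from the nearest pair of seat edges (so the leg's bounding box is flush with the corner).

B is an open-topped rectangular box: outside dimensions 142×185×78 mm, with a uniform wall and base thickness of 24 mm. The base is a full 142×185 slab on the floor; four walls sit on top of the base. The front and back walls (the −y and +y sides) span the full width; the two side walls fit between them.

The open box is on top of the stool.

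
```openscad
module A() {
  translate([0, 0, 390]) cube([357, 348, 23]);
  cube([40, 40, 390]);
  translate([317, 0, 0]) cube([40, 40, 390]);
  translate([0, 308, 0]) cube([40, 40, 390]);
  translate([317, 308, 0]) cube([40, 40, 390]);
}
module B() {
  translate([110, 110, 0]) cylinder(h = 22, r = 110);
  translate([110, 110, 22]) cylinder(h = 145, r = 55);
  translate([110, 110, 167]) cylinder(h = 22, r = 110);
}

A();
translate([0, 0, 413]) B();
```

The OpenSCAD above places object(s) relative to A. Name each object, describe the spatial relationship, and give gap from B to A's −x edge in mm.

A is a stool. B is a spool. The spool is on top of the stool. The gap from the spool to the stool's −x edge is 0 mm.

The spool's min-x is at 0; the stool's min-x is 0; gap = 0 mm.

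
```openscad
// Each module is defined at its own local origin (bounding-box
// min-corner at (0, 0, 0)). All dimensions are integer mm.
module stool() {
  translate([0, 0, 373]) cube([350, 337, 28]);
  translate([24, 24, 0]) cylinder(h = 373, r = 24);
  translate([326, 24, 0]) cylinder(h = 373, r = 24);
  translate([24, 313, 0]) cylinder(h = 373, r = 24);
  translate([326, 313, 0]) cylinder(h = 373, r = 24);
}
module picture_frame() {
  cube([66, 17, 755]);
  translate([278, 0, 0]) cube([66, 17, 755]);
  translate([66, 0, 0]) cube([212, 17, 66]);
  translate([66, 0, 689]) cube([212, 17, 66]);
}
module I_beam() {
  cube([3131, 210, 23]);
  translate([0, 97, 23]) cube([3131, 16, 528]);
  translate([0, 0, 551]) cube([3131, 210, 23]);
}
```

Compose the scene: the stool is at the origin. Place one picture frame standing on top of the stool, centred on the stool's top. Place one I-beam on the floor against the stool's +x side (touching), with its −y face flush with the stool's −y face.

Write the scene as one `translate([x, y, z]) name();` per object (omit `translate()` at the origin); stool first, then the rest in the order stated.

stool();
translate([3, 160, 401]) picture_frame();
translate([350, 0, 0]) I_beam();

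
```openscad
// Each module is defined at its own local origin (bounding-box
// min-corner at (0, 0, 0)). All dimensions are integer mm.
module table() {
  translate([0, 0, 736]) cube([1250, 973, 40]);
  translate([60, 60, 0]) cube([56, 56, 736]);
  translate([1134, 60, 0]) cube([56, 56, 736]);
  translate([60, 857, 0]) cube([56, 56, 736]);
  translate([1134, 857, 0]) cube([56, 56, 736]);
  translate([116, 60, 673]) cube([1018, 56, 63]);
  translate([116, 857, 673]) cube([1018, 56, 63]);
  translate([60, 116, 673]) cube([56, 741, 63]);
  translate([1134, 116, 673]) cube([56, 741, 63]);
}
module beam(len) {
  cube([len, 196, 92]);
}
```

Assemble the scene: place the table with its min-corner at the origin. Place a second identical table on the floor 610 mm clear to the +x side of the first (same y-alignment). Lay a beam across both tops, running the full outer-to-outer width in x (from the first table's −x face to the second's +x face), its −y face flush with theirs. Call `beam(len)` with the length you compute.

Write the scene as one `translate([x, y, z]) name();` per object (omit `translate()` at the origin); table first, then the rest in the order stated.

table();
translate([1860, 0, 0]) table();
translate([0, 0, 776]) beam(3110);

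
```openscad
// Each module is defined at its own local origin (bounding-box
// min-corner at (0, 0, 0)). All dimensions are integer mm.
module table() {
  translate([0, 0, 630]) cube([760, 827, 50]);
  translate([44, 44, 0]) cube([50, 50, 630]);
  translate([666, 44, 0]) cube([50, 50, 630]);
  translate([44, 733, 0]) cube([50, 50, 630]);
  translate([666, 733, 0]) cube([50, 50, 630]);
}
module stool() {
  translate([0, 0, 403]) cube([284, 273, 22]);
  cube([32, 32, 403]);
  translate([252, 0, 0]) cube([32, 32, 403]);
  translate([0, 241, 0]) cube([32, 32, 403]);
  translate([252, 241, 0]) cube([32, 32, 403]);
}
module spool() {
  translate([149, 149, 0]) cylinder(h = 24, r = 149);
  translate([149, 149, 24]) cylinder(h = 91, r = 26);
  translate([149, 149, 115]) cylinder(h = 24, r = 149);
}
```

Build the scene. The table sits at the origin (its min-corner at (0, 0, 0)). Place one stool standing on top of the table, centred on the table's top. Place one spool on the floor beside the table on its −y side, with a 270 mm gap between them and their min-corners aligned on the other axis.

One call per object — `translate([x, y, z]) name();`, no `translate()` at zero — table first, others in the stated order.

table();
translate([238, 277, 680]) stool();
translate([0, -568, 0]) spool();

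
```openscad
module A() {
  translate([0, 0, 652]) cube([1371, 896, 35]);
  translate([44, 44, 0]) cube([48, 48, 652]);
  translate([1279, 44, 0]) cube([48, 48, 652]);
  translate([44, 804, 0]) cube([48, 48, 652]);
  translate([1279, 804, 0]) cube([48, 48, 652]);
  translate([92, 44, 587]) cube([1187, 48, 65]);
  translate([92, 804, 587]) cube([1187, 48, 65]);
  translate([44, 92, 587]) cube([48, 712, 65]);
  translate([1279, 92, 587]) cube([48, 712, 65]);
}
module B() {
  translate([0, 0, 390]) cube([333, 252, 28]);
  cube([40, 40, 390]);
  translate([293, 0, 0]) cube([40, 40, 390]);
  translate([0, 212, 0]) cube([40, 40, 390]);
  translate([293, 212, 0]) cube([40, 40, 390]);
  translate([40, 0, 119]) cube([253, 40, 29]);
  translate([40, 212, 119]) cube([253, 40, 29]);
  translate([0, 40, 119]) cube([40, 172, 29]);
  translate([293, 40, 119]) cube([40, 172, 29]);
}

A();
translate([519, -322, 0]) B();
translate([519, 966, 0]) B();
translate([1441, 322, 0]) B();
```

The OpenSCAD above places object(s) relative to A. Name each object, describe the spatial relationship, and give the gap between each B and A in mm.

Each stool's nearest face is 70 mm from the table's bounding box.

A is a table. B is a stool. Three stools sit around the table at the −y, +y, +x sides. The gap between each stool and the table is 70 mm.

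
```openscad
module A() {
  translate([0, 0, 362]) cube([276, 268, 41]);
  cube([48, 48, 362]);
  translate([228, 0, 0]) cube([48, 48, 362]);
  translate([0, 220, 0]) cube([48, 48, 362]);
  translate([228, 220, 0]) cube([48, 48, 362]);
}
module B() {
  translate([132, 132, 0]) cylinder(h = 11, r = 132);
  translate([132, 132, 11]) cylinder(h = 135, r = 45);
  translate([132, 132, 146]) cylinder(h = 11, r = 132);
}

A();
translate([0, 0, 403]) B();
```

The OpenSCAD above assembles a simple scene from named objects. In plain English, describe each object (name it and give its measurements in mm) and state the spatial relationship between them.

A is a four-legged stool. The seat is a 276×268×41 mm slab whose top surface is at z = 403 mm; four square legs, each 48×48 mm in cross-section, run from the floor (z = 0) to the underside of the seat, each flush with a corner of the seat.

B is a spool: two coaxial disc flanges of radius 132 mm and thickness 11 mm, joined by a core cylinder of radius 45 mm and height 135 mm. The lower flange rests on z = 0 and the three cylinders share a vertical axis.

The spool is on top of the stool.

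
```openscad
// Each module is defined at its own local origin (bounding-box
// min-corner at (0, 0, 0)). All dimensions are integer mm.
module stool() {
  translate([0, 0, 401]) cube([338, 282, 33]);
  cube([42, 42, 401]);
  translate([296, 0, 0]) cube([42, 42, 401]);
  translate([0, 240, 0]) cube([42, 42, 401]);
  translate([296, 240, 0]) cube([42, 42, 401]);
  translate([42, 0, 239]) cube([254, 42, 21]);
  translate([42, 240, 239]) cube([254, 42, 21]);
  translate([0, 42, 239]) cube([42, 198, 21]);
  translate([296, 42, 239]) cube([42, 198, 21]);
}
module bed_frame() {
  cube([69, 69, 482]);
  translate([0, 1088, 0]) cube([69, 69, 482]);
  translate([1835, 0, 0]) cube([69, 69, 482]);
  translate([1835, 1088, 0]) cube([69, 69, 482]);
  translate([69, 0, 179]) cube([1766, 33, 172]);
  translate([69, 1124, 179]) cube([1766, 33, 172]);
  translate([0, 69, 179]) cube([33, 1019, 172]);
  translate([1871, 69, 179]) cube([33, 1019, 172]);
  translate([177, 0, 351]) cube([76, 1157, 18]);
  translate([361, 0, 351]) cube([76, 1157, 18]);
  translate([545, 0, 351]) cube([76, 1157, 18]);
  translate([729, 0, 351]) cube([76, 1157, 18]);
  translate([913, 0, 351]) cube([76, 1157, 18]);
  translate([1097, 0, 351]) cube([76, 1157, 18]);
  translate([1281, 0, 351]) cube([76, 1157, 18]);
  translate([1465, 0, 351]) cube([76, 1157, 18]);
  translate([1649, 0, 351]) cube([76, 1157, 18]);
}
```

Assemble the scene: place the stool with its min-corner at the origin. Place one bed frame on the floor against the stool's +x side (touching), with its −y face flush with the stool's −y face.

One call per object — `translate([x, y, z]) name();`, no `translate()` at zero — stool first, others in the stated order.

stool();
translate([338, 0, 0]) bed_frame();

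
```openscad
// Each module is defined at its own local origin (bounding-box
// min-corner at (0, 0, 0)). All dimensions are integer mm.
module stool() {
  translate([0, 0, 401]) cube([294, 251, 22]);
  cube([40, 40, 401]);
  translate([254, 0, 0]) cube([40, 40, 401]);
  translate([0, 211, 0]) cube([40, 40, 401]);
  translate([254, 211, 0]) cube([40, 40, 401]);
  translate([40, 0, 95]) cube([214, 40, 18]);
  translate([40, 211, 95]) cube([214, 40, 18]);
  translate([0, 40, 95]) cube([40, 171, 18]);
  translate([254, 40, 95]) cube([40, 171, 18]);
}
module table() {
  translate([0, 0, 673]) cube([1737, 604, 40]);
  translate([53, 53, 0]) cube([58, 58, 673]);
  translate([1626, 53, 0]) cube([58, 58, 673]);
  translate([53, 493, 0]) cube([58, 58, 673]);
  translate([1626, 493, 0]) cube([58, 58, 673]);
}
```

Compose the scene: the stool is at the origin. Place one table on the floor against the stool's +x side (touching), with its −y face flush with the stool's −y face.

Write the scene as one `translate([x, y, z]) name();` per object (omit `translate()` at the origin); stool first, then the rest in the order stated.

stool();
translate([294, 0, 0]) table();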